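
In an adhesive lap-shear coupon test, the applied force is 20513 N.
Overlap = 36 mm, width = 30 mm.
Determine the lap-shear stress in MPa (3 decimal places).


stress = F / (overlap * width)
= 20513 / (36 * 30)
= 18.994 MPa

18.994


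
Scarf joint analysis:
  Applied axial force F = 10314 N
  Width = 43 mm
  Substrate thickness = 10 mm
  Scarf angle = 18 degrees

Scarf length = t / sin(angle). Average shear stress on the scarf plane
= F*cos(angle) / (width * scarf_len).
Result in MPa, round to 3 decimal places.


Scarf length = 10 / sin(18 deg) = 32.3607 mm
cos(18 deg) = 0.951057
Shear = 10314 * 0.951057 / (43 * 32.3607)
= 7.049 MPa

7.049


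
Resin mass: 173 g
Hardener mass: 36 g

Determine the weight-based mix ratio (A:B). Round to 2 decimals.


Ratio = 173 / 36 = 4.81

4.81


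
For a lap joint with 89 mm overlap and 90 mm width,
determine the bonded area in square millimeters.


Area = 89 * 90 = 8010 mm^2

8010


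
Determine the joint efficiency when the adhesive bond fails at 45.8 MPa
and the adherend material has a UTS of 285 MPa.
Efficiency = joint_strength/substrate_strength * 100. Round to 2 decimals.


Joint efficiency = 45.8 / 285 * 100
= 16.07%

16.07


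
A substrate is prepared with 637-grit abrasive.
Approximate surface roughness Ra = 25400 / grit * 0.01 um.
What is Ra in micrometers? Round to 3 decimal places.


Ra = 25400 / 637 * 0.01 = 0.399 um

0.399


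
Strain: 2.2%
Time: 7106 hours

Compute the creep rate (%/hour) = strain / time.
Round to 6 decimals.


Creep rate = 2.2 / 7106
= 0.000310 %/h

0.000310


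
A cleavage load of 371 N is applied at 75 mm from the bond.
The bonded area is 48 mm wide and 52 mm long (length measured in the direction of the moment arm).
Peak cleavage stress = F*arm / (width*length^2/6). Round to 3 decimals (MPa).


Moment = 371 * 75 = 27825 N*mm
Section modulus = 48 * 2704 / 6 = 129792 / 6 mm^3
Stress = 27825 / (129792 / 6) = 166950 / 129792
= 1.286 MPa

1.286


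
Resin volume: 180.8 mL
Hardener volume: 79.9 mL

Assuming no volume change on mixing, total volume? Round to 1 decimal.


V_total = 180.8 + 79.9 = 260.7 mL

260.7


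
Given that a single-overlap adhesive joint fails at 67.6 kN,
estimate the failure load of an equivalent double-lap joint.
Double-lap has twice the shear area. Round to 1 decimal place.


Double-lap factor = 2
Expected load = 67.6 * 2 = 135.2 kN

135.2


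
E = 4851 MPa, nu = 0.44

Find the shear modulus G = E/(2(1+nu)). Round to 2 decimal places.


G = 4851 / (2 * 1.44)
= 1684.38 MPa

1684.38


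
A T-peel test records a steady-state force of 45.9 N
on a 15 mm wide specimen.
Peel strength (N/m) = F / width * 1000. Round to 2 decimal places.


Peel strength = 45.9 / 15 * 1000
= 3060.00 N/m

3060.00


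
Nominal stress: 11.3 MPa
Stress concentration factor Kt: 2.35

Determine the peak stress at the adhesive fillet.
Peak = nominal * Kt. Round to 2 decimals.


Peak stress = 11.3 * 2.35
= 26.56 MPa

26.56


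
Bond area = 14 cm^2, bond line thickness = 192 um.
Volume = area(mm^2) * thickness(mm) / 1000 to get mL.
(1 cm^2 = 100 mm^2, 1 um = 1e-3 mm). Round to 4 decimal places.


area_mm2 = 14 * 100 = 1400
blt_mm = 192 * 1e-3 = 0.192
vol_mm3 = 1400 * 0.192 = 268.8
vol_mL = 268.8 / 1000 = 0.2688 mL

0.2688


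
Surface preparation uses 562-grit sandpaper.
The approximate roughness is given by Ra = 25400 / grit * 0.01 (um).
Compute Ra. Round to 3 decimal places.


Ra = 25400 / 562 * 0.01
= 254 / 562
= 0.452 um

0.452


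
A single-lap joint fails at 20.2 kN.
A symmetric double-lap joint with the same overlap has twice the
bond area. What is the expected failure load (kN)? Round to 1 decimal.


Double-lap load = 2 * 20.2 = 40.4 kN

40.4


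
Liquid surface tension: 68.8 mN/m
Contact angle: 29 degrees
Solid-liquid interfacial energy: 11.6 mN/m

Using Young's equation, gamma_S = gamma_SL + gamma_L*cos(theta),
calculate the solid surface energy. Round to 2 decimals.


gamma_S = 11.6 + 68.8 * cos(29)
= 71.77 mN/m

71.77


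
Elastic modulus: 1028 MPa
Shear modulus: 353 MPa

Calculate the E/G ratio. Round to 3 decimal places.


E / G = 1028 / 353 = 2.912

2.912


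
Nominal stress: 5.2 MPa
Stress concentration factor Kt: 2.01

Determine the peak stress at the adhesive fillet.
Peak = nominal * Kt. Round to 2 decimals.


Peak stress = 5.2 * 2.01
= 10.45 MPa

10.45


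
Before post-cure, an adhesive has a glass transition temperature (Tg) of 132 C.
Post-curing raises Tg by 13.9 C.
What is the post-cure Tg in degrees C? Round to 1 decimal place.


Tg_post = Tg_base + delta_Tg
= 132 + 13.9
= 145.9 C

145.9


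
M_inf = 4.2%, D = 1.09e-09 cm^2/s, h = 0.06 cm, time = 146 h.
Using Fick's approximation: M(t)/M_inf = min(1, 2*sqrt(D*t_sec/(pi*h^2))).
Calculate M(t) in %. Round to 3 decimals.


t = 525600 s
ratio = min(1, 2*sqrt(1.09e-09*525600/(pi*0.0036)))
= 0.450137
M(t) = 4.2 * 0.450137 = 1.891%

1.891


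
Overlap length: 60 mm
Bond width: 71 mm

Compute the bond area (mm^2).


Bond area = 60 * 71 = 4260 mm^2

4260


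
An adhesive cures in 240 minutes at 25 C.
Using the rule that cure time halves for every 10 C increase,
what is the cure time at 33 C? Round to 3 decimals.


Factor = 2^((33 - 25) / 10) = 1.7411
Cure time = 240 / 1.7411
= 137.844 minutes

137.844


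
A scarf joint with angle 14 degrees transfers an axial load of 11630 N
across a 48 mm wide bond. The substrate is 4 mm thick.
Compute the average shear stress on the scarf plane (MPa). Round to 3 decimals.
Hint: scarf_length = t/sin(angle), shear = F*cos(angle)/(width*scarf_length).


scarf_length = 4 / sin(14 deg) = 16.5343 mm
cos(14 deg) = 0.970296
shear stress = 11630 * 0.970296 / (48 * 16.5343)
= 14.219 MPa

14.219


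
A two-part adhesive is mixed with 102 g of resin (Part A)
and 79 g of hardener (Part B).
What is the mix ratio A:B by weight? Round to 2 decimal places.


Mix ratio = mass_A / mass_B
= 102 / 79
= 1.29

1.29


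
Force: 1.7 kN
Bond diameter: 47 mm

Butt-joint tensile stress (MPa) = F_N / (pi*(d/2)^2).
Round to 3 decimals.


F_N = 1.7 * 1000 = 1700.0 N
A = pi*(23.5)^2 = 1734.9445 mm^2
stress = 1700.0 / 1734.9445 = 0.980 MPa

0.980


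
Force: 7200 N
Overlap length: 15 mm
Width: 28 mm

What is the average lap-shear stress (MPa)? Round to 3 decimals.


Average shear stress = F / (overlap * width)
= 7200 / (15 * 28)
= 17.143 MPa

17.143


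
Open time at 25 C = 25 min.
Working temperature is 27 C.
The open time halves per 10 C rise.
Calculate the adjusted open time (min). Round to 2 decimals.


factor = 2^((27 - 25) / 10) = 1.1487
ot = 25 / 1.1487 = 21.76 min

21.76


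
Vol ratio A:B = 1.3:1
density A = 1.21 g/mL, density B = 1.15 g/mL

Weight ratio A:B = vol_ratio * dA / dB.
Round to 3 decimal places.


Weight ratio = 1.3 * 1.21 / 1.15
= 1.368

1.368


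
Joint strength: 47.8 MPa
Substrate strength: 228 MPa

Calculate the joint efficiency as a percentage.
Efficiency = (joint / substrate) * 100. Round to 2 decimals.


Efficiency = (47.8 / 228) * 100 = 20.96%

20.96


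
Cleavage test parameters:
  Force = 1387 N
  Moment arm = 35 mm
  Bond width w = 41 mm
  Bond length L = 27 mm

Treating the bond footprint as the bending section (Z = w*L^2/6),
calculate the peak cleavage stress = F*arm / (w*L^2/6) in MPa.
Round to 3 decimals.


M = 1387 * 35 = 48545 N*mm
Z = 41 * 27^2 / 6 = 29889 / 6 mm^3
sigma = M / Z = 6 * 48545 / 29889 = 291270 / 29889
= 9.745 MPa

9.745


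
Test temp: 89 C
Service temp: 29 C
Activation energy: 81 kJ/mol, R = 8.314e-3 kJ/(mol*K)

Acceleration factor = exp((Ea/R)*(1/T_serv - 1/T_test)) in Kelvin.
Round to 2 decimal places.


AF = exp((81/0.008314)*(1/302.15 - 1/362.15))
= 208.96

208.96


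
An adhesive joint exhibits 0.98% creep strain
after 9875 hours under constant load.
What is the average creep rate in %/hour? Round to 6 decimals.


Creep rate = strain / time
= 0.98 / 9875
= 0.000099 %/h

0.000099


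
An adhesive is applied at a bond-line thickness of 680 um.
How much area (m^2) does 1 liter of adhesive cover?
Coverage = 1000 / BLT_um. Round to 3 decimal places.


Coverage = 1000 / 680 = 1.471 m^2

1.471


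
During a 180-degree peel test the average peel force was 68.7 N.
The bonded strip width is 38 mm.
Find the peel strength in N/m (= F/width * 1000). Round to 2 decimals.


Peel strength = F/width * 1000
= 68.7 / 38 * 1000
= 1807.89 N/m

1807.89


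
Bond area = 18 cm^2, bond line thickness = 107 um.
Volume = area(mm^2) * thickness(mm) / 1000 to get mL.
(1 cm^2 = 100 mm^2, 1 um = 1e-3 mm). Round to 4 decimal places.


area_mm2 = 18 * 100 = 1800
blt_mm = 107 * 1e-3 = 0.107
vol_mm3 = 1800 * 0.107 = 192.6
vol_mL = 192.6 / 1000 = 0.1926 mL

0.1926


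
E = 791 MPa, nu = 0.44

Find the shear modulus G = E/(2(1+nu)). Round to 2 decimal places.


G = 791 / (2 * 1.44)
= 274.65 MPa

274.65


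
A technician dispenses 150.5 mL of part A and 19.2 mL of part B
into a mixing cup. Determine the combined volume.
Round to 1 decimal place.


Combined volume = 150.5 + 19.2
= 169.7 mL

169.7


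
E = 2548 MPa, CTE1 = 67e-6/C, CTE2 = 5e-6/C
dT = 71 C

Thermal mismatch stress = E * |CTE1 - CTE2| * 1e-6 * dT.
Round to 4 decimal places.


= 2548 * 62e-6 * 71
= 11.2163 MPa

11.2163


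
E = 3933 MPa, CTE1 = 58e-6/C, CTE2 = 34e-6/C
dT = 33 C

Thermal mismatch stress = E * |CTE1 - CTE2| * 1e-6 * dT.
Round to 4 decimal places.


= 3933 * 24e-6 * 33
= 3.1149 MPa

3.1149


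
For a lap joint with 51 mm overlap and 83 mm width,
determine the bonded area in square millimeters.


Area = 51 * 83 = 4233 mm^2

4233


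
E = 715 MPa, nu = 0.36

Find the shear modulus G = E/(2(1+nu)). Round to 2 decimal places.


G = 715 / (2 * 1.36)
= 262.87 MPa

262.87


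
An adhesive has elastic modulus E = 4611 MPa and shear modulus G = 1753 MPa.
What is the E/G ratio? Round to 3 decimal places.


E/G = 4611 / 1753 = 2.630

2.630


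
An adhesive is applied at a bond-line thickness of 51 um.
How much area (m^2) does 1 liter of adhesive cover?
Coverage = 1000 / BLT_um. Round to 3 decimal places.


Coverage = 1000 / 51 = 19.608 m^2

19.608


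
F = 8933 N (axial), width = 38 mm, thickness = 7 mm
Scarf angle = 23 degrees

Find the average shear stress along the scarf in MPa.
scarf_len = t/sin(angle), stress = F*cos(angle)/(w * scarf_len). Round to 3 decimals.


scarf_len = 7/sin(23 deg) = 17.9151
cos(23 deg) = 0.920505
stress = 8933*0.920505/(38*17.9151) = 12.079 MPa

12.079


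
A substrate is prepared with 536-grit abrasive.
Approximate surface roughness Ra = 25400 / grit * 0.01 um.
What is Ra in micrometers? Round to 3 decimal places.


Ra = 25400 / 536 * 0.01 = 0.474 um

0.474


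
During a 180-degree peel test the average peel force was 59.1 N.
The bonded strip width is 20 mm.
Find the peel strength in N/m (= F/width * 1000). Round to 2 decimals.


Peel strength = F/width * 1000
= 59.1 / 20 * 1000
= 2955.00 N/m

2955.00


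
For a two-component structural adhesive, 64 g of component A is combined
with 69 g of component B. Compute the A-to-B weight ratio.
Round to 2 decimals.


Weight ratio A:B = 64 / 69
= 0.93

0.93


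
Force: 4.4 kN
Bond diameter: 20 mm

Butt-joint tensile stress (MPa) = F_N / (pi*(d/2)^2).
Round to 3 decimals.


F_N = 4.4 * 1000 = 4400.0 N
A = pi*(10.0)^2 = 314.1593 mm^2
stress = 4400.0 / 314.1593 = 14.006 MPa

14.006


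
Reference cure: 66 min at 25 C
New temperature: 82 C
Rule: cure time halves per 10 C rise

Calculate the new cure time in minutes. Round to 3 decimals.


factor = 2^((82-25)/10) = 51.9842
t_new = 66 / 51.9842 = 1.270 min

1.270


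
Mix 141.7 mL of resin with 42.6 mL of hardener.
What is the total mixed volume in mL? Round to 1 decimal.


Total = 141.7 + 42.6 = 184.3 mL

184.3


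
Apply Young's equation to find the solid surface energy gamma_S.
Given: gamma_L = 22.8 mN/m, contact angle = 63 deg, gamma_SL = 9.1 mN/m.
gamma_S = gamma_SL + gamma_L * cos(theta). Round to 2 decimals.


theta_rad = 63 * pi/180 = 1.099557
gamma_S = 9.1 + 22.8 * cos(1.099557)
= 19.45 mN/m

19.45


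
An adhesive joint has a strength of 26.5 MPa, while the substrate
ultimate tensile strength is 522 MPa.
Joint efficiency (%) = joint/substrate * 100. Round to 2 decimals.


Efficiency = 26.5 / 522 * 100
= 5.08%

5.08


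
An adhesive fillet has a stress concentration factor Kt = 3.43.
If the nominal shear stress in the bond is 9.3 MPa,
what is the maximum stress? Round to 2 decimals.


Max stress = 9.3 * 3.43 = 31.90 MPa

31.90


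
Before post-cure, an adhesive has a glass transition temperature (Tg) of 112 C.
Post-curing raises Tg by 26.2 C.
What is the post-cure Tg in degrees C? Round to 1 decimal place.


Tg_post = Tg_base + delta_Tg
= 112 + 26.2
= 138.2 C

138.2


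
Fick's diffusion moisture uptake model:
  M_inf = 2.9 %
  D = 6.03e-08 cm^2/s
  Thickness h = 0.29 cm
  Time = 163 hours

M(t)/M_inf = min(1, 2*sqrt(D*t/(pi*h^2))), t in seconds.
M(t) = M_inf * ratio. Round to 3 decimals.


t_sec = 163 * 3600 = 586800
ratio = 2*sqrt(6.03e-08*586800/(pi*0.29^2))
= min(1, 0.731915)
= 0.731915
M(t) = 2.9 * 0.731915 = 2.123 %

2.123


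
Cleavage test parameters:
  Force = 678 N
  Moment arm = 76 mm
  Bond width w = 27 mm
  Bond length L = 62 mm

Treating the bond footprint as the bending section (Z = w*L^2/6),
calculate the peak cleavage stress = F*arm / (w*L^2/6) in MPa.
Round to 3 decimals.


M = 678 * 76 = 51528 N*mm
Z = 27 * 62^2 / 6 = 103788 / 6 mm^3
sigma = M / Z = 6 * 51528 / 103788 = 309168 / 103788
= 2.979 MPa

2.979


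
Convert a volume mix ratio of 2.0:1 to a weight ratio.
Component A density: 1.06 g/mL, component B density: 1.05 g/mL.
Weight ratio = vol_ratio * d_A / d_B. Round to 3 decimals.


= 2.0 * 1.06 / 1.05 = 2.019

2.019


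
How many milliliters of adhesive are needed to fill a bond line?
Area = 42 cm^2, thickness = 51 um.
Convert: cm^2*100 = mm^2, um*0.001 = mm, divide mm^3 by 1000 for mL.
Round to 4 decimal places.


= (42 * 100) * (51 * 0.001) / 1000
= 0.2142 mL

0.2142


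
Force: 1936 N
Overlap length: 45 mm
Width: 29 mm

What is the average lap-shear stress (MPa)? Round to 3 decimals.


Average shear stress = F / (overlap * width)
= 1936 / (45 * 29)
= 1.484 MPa

1.484


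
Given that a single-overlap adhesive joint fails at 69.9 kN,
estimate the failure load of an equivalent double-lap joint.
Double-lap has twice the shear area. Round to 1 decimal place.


Double-lap factor = 2
Expected load = 69.9 * 2 = 139.8 kN

139.8


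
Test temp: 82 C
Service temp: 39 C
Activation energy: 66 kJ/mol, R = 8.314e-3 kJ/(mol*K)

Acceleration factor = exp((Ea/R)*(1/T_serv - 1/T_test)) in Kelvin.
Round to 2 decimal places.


AF = exp((66/0.008314)*(1/312.15 - 1/355.15))
= 21.74

21.74


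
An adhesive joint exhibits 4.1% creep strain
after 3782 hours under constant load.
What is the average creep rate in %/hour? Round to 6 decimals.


Creep rate = strain / time
= 4.1 / 3782
= 0.001084 %/h

0.001084


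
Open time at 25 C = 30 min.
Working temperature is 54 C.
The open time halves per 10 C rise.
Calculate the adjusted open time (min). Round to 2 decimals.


factor = 2^((54 - 25) / 10) = 7.4643
ot = 30 / 7.4643 = 4.02 min

4.02


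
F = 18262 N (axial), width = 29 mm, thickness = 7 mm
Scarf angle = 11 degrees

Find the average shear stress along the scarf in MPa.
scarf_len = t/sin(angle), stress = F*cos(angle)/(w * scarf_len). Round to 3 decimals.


scarf_len = 7/sin(11 deg) = 36.6859
cos(11 deg) = 0.981627
stress = 18262*0.981627/(29*36.6859) = 16.850 MPa

16.850


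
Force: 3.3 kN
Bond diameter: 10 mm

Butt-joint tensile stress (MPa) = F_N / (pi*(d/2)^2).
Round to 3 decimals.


F_N = 3.3 * 1000 = 3300.0 N
A = pi*(5.0)^2 = 78.5398 mm^2
stress = 3300.0 / 78.5398 = 42.017 MPa

42.017


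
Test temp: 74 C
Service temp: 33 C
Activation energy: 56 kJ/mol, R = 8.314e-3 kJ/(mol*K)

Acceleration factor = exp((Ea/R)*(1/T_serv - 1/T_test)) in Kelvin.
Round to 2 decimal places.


AF = exp((56/0.008314)*(1/306.15 - 1/347.15))
= 13.44

13.44


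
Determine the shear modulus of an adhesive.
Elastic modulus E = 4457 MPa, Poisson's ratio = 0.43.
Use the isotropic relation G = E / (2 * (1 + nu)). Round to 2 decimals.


G = 4457 / (2*(1+0.43)) = 4457 / 2.86
= 1558.39 MPa

1558.39


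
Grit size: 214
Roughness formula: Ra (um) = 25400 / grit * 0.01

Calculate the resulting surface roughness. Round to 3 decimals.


Ra = 25400 / 214 * 0.01
= 1.187 um

1.187


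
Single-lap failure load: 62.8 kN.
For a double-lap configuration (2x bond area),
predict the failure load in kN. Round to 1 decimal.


Failure load = 62.8 * 2 = 125.6 kN

125.6


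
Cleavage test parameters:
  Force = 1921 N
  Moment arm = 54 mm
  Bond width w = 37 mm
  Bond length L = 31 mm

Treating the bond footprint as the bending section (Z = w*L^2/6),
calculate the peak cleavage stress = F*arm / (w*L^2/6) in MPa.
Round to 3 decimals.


M = 1921 * 54 = 103734 N*mm
Z = 37 * 31^2 / 6 = 35557 / 6 mm^3
sigma = M / Z = 6 * 103734 / 35557 = 622404 / 35557
= 17.504 MPa

17.504


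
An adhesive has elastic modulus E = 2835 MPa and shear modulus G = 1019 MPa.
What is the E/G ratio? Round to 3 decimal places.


E/G = 2835 / 1019 = 2.782

2.782


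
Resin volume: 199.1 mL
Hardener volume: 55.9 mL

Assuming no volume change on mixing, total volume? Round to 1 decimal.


V_total = 199.1 + 55.9 = 255.0 mL

255.0


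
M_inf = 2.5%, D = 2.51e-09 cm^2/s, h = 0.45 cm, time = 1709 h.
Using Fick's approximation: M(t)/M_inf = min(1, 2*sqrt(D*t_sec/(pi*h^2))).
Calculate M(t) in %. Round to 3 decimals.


t = 6152400 s
ratio = min(1, 2*sqrt(2.51e-09*6152400/(pi*0.2025)))
= 0.311603
M(t) = 2.5 * 0.311603 = 0.779%

0.779


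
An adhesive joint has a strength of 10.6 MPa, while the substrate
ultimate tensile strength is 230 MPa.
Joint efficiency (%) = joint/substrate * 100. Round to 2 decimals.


Efficiency = 10.6 / 230 * 100
= 4.61%

4.61


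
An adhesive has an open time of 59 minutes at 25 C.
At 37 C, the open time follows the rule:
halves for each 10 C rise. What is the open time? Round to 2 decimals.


Factor = 2^((37-25)/10) = 2.2974
Open time = 59 / 2.2974 = 25.68 min

25.68


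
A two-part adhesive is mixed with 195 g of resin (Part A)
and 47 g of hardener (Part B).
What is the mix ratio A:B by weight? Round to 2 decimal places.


Mix ratio = mass_A / mass_B
= 195 / 47
= 4.15

4.15


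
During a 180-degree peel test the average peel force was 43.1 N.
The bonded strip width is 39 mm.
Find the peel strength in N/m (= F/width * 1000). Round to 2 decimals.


Peel strength = F/width * 1000
= 43.1 / 39 * 1000
= 1105.13 N/m

1105.13


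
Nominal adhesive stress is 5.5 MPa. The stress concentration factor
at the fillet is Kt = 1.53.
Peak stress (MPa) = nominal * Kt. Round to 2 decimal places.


Peak = 5.5 * 1.53 = 8.42 MPa

8.42


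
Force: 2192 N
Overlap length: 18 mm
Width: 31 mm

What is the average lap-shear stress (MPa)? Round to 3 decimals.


Average shear stress = F / (overlap * width)
= 2192 / (18 * 31)
= 3.928 MPa

3.928


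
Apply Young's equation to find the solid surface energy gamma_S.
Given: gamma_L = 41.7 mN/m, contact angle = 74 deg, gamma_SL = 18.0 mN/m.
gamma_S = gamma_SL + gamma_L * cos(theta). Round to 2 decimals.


theta_rad = 74 * pi/180 = 1.291544
gamma_S = 18.0 + 41.7 * cos(1.291544)
= 29.49 mN/m

29.49


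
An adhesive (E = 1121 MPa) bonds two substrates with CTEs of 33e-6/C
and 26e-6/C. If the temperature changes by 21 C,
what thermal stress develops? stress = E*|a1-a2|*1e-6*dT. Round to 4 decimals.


Stress = 1121 * |33 - 26| * 1e-6 * 21
= 0.1648 MPa

0.1648


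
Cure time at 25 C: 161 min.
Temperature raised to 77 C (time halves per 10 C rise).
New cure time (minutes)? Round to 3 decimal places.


Acceleration factor = 2^(52/10) = 36.7583
New time = 161 / 36.7583 = 4.380 min

4.380


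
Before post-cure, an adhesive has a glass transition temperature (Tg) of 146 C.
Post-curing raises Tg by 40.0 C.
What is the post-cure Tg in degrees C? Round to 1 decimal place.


Tg_post = Tg_base + delta_Tg
= 146 + 40.0
= 186.0 C

186.0


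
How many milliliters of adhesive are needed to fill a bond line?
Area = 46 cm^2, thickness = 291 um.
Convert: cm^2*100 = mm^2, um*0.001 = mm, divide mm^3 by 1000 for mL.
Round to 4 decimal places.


= (46 * 100) * (291 * 0.001) / 1000
= 1.3386 mL

1.3386


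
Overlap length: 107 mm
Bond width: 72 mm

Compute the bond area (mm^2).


Bond area = 107 * 72 = 7704 mm^2

7704


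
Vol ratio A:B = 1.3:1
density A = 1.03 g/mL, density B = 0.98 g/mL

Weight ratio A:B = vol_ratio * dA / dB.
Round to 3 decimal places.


Weight ratio = 1.3 * 1.03 / 0.98
= 1.366

1.366


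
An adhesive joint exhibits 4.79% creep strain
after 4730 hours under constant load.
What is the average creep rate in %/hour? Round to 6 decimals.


Creep rate = strain / time
= 4.79 / 4730
= 0.001013 %/h

0.001013


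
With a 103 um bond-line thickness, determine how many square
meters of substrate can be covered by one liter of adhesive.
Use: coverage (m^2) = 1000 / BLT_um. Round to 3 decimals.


Coverage = 1000 / 103 = 9.709 m^2

9.709


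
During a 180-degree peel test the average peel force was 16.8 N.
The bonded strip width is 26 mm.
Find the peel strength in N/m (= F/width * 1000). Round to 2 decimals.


Peel strength = F/width * 1000
= 16.8 / 26 * 1000
= 646.15 N/m

646.15


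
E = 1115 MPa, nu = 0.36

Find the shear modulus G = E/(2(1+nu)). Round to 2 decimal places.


G = 1115 / (2 * 1.36)
= 409.93 MPa

409.93


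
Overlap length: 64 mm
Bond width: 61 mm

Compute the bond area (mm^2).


Bond area = 64 * 61 = 3904 mm^2

3904


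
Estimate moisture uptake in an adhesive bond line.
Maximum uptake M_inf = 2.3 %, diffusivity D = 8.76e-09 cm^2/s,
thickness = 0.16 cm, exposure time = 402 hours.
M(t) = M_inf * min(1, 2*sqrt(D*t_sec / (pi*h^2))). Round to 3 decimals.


Convert time: 402 h = 1447200 s
ratio = min(1, 2*sqrt(8.76e-09*1447200/(pi*0.16^2)))
= 0.794057
M(t) = 2.3 * 0.794057 = 1.826%

1.826


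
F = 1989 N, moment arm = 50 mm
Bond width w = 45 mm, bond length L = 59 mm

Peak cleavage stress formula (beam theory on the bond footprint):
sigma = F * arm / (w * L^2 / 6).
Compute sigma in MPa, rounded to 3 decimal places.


sigma = (1989 * 50) / (45 * 3481 / 6)
= 99450 * 6 / 156645
= 596700 / 156645
= 3.809 MPa

3.809


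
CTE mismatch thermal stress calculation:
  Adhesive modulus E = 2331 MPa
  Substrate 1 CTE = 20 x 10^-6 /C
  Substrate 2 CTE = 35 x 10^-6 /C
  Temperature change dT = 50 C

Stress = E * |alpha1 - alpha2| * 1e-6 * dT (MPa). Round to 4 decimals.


delta_alpha = |20 - 35| = 15 x 10^-6/C
Stress = 2331 * 15e-6 * 50
= 1.7483 MPa

1.7483


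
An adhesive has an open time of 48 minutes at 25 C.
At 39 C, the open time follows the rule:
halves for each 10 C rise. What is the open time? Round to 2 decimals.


Factor = 2^((39-25)/10) = 2.6390
Open time = 48 / 2.6390 = 18.19 min

18.19


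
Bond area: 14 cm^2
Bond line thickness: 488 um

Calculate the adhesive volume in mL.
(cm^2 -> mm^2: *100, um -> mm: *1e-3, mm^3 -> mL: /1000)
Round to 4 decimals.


V = 14*100 * 488*1e-3 / 1000
= 0.6832 mL

0.6832


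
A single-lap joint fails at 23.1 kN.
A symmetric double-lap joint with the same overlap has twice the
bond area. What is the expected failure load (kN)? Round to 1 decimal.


Double-lap load = 2 * 23.1 = 46.2 kN

46.2


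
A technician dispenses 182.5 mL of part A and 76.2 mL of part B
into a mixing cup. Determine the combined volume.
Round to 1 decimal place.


Combined volume = 182.5 + 76.2
= 258.7 mL

258.7


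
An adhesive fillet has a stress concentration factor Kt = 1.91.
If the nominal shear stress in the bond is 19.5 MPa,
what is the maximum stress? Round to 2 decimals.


Max stress = 19.5 * 1.91 = 37.25 MPa

37.25


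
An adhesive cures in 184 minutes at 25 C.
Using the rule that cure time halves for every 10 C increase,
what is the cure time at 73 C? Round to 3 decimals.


Factor = 2^((73 - 25) / 10) = 27.8576
Cure time = 184 / 27.8576
= 6.605 minutes

6.605


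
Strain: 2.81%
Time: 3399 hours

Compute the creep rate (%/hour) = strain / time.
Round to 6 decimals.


Creep rate = 2.81 / 3399
= 0.000827 %/h

0.000827


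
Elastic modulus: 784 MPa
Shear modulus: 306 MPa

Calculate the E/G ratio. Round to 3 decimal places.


E / G = 784 / 306 = 2.562

2.562


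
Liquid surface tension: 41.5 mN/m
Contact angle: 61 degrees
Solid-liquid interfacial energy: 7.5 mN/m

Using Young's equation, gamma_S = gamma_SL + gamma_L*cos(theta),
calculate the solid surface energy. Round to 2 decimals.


gamma_S = 7.5 + 41.5 * cos(61)
= 27.62 mN/m

27.62


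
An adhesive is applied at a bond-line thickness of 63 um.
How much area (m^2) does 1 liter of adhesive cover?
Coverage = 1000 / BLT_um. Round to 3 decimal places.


Coverage = 1000 / 63 = 15.873 m^2

15.873


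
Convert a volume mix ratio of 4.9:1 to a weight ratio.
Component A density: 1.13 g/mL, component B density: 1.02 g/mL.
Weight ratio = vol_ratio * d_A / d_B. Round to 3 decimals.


= 4.9 * 1.13 / 1.02 = 5.428

5.428


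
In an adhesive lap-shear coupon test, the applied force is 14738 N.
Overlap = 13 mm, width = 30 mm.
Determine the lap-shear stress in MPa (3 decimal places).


stress = F / (overlap * width)
= 14738 / (13 * 30)
= 37.790 MPa

37.790


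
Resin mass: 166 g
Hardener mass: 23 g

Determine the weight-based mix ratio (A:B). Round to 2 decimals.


Ratio = 166 / 23 = 7.22

7.22


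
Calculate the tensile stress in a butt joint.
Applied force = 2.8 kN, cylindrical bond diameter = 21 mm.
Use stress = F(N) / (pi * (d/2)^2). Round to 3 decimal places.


A = pi * 10.5^2 = 346.3606 mm^2
sigma = 2800.0 / 346.3606 = 8.084 MPa

8.084


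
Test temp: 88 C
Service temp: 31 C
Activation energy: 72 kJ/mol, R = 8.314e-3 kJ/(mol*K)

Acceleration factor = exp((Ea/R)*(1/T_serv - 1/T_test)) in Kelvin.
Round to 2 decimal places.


AF = exp((72/0.008314)*(1/304.15 - 1/361.15))
= 89.47

89.47


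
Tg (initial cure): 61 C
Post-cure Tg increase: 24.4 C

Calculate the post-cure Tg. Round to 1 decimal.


Post-cure Tg = 61 + 24.4 = 85.4 C

85.4


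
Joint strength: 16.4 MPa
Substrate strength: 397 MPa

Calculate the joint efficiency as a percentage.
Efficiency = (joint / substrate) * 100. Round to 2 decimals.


Efficiency = (16.4 / 397) * 100 = 4.13%

4.13


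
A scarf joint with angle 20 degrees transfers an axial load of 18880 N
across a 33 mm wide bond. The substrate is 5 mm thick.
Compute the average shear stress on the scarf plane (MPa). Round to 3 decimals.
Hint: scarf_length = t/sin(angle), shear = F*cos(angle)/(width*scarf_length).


scarf_length = 5 / sin(20 deg) = 14.6190 mm
cos(20 deg) = 0.939693
shear stress = 18880 * 0.939693 / (33 * 14.6190)
= 36.775 MPa

36.775


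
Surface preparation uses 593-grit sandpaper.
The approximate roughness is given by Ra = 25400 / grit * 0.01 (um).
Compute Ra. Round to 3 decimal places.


Ra = 25400 / 593 * 0.01
= 254 / 593
= 0.428 um

0.428


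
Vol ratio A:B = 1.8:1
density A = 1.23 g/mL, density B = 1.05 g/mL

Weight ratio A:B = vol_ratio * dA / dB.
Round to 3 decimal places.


Weight ratio = 1.8 * 1.23 / 1.05
= 2.109

2.109


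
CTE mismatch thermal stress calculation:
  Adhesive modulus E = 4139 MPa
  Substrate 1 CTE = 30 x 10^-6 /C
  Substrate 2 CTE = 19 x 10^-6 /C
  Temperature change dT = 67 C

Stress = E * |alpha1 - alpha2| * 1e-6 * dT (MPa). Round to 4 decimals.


delta_alpha = |30 - 19| = 11 x 10^-6/C
Stress = 4139 * 11e-6 * 67
= 3.0504 MPa

3.0504


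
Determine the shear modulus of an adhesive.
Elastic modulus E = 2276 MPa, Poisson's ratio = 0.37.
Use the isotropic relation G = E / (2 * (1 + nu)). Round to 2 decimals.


G = 2276 / (2*(1+0.37)) = 2276 / 2.74
= 830.66 MPa

830.66


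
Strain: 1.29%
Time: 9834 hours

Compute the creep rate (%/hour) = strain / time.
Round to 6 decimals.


Creep rate = 1.29 / 9834
= 0.000131 %/h

0.000131


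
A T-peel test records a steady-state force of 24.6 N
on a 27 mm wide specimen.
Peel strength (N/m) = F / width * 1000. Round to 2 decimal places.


Peel strength = 24.6 / 27 * 1000
= 911.11 N/m

911.11


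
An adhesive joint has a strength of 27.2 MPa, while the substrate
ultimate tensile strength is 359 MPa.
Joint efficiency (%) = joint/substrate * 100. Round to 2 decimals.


Efficiency = 27.2 / 359 * 100
= 7.58%

7.58


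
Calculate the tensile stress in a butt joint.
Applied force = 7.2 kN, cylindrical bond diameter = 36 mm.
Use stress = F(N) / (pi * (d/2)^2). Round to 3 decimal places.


A = pi * 18.0^2 = 1017.8760 mm^2
sigma = 7200.0 / 1017.8760 = 7.074 MPa

7.074


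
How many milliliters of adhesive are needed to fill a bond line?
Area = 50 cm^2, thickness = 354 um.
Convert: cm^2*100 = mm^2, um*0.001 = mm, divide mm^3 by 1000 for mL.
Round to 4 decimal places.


= (50 * 100) * (354 * 0.001) / 1000
= 1.7700 mL

1.7700


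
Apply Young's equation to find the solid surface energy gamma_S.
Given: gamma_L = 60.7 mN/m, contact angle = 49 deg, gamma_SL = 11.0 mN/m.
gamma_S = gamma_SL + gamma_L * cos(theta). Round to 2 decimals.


theta_rad = 49 * pi/180 = 0.855211
gamma_S = 11.0 + 60.7 * cos(0.855211)
= 50.82 mN/m

50.82


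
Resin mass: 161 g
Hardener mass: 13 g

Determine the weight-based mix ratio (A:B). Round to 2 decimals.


Ratio = 161 / 13 = 12.38

12.38


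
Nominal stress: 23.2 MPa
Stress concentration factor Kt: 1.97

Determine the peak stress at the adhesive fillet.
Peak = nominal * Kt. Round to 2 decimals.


Peak stress = 23.2 * 1.97
= 45.70 MPa

45.70


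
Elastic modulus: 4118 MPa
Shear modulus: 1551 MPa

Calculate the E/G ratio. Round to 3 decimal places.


E / G = 4118 / 1551 = 2.655

2.655


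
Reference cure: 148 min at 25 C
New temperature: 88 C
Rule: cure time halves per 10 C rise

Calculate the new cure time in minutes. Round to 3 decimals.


factor = 2^((88-25)/10) = 78.7932
t_new = 148 / 78.7932 = 1.878 min

1.878


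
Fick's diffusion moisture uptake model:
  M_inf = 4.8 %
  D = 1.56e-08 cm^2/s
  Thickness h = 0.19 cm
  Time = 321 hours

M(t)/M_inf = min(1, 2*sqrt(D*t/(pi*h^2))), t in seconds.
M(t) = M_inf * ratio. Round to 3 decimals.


t_sec = 321 * 3600 = 1155600
ratio = 2*sqrt(1.56e-08*1155600/(pi*0.19^2))
= min(1, 0.797384)
= 0.797384
M(t) = 4.8 * 0.797384 = 3.827 %

3.827


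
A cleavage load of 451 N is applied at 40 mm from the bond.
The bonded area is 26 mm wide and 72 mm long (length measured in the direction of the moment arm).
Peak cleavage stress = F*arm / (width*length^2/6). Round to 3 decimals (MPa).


Moment = 451 * 40 = 18040 N*mm
Section modulus = 26 * 5184 / 6 = 134784 / 6 mm^3
Stress = 18040 / (134784 / 6) = 108240 / 134784
= 0.803 MPa

0.803


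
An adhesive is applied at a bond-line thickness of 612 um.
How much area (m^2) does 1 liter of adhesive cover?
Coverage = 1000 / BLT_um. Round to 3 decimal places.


Coverage = 1000 / 612 = 1.634 m^2

1.634


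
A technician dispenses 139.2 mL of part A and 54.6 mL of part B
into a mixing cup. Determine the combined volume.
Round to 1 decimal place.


Combined volume = 139.2 + 54.6
= 193.8 mL

193.8


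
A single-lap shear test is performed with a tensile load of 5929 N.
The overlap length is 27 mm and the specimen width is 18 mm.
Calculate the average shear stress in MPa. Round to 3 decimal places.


Shear stress = F / (overlap * width)
= 5929 / (27 * 18)
= 5929 / 486
= 12.200 MPa

12.200


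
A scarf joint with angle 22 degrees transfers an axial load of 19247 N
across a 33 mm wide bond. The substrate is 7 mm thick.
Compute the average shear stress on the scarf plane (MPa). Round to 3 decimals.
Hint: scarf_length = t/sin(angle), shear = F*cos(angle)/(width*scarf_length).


scarf_length = 7 / sin(22 deg) = 18.6863 mm
cos(22 deg) = 0.927184
shear stress = 19247 * 0.927184 / (33 * 18.6863)
= 28.940 MPa

28.940


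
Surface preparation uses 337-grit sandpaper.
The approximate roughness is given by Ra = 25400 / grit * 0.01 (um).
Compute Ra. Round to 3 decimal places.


Ra = 25400 / 337 * 0.01
= 254 / 337
= 0.754 um

0.754


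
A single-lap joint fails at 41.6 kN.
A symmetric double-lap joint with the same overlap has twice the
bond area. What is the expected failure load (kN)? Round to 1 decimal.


Double-lap load = 2 * 41.6 = 83.2 kN

83.2


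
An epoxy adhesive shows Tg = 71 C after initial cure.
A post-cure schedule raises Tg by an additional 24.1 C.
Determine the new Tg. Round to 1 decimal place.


New Tg = 71 + 24.1
= 95.1 C

95.1


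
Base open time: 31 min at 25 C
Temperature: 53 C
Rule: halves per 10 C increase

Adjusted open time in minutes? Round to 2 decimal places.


Acceleration = 2^((53-25)/10) = 6.9644
Open time = 31 / 6.9644 = 4.45 min

4.45


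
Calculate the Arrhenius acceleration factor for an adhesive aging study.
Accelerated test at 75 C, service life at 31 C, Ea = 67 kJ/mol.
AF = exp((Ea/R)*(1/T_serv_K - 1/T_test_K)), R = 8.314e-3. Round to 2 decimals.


T_test = 348.15 K, T_serv = 304.15 K
Ea/R = 67 / 0.008314 = 8058.70
AF = exp(8058.70 * (1/304.15 - 1/348.15))
= 28.46

28.46


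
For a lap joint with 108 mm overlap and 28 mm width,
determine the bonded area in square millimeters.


Area = 108 * 28 = 3024 mm^2

3024


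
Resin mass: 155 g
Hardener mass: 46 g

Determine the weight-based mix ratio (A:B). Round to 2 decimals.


Ratio = 155 / 46 = 3.37

3.37


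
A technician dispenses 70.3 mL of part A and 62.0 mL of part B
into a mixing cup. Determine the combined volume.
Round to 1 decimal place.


Combined volume = 70.3 + 62.0
= 132.3 mL

132.3


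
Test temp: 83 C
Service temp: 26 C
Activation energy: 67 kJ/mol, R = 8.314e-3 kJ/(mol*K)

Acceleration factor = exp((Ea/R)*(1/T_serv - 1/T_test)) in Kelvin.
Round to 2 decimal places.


AF = exp((67/0.008314)*(1/299.15 - 1/356.15))
= 74.54

74.54


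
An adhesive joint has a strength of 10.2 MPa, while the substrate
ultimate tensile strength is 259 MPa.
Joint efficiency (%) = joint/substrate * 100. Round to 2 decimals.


Efficiency = 10.2 / 259 * 100
= 3.94%

3.94


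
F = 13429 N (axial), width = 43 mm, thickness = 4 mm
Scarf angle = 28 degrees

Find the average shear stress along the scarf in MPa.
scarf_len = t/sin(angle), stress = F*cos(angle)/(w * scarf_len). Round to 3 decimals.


scarf_len = 4/sin(28 deg) = 8.5202
cos(28 deg) = 0.882948
stress = 13429*0.882948/(43*8.5202) = 32.364 MPa

32.364


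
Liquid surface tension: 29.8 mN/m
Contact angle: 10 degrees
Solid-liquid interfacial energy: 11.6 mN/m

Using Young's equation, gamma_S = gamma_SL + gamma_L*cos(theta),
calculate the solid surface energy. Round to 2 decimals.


gamma_S = 11.6 + 29.8 * cos(10)
= 40.95 mN/m

40.95


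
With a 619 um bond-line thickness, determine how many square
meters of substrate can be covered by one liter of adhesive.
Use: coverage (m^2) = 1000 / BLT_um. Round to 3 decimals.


Coverage = 1000 / 619 = 1.616 m^2

1.616


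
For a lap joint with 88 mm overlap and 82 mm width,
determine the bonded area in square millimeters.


Area = 88 * 82 = 7216 mm^2

7216


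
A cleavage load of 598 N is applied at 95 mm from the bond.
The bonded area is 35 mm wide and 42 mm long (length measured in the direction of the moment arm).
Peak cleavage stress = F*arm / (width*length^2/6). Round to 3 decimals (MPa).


Moment = 598 * 95 = 56810 N*mm
Section modulus = 35 * 1764 / 6 = 61740 / 6 mm^3
Stress = 56810 / (61740 / 6) = 340860 / 61740
= 5.521 MPa

5.521


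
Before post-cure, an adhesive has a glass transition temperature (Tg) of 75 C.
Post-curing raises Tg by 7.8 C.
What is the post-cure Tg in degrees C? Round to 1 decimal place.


Tg_post = Tg_base + delta_Tg
= 75 + 7.8
= 82.8 C

82.8


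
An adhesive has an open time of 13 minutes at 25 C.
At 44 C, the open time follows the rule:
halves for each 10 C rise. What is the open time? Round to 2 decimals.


Factor = 2^((44-25)/10) = 3.7321
Open time = 13 / 3.7321 = 3.48 min

3.48


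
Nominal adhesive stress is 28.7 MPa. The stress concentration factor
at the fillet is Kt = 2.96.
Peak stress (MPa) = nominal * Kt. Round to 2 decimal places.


Peak = 28.7 * 2.96 = 84.95 MPa

84.95


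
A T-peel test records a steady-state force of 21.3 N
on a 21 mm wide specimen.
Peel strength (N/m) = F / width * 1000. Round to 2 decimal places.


Peel strength = 21.3 / 21 * 1000
= 1014.29 N/m

1014.29


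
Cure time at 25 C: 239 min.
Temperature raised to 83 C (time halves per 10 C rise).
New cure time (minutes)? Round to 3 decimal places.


Acceleration factor = 2^(58/10) = 55.7152
New time = 239 / 55.7152 = 4.290 min

4.290


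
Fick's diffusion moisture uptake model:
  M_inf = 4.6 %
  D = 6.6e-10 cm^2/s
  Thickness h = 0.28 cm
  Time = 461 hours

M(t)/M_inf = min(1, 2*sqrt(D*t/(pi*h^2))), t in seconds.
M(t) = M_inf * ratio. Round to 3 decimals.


t_sec = 461 * 3600 = 1659600
ratio = 2*sqrt(6.6e-10*1659600/(pi*0.28^2))
= min(1, 0.133374)
= 0.133374
M(t) = 4.6 * 0.133374 = 0.614 %

0.614


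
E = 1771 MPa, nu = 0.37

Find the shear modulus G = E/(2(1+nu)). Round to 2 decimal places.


G = 1771 / (2 * 1.37)
= 646.35 MPa

646.35


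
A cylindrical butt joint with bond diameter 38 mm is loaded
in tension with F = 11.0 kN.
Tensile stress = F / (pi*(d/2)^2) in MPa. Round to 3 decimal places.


Area = pi * (38/2)^2 = 1134.1149 mm^2
Stress = 11.0*1000 / 1134.1149
= 9.699 MPa

9.699


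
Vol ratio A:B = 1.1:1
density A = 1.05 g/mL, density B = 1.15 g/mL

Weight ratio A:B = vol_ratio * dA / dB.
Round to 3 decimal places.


Weight ratio = 1.1 * 1.05 / 1.15
= 1.004

1.004


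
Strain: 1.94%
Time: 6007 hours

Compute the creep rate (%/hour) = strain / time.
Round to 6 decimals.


Creep rate = 1.94 / 6007
= 0.000323 %/h

0.000323


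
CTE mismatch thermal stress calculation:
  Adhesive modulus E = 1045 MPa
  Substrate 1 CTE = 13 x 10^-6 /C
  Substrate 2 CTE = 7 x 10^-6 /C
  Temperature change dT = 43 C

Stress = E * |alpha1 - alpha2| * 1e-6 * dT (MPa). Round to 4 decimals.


delta_alpha = |13 - 7| = 6 x 10^-6/C
Stress = 1045 * 6e-6 * 43
= 0.2696 MPa

0.2696


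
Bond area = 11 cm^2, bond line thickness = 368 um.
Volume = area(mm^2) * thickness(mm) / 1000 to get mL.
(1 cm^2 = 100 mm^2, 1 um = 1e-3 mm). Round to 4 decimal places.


area_mm2 = 11 * 100 = 1100
blt_mm = 368 * 1e-3 = 0.368
vol_mm3 = 1100 * 0.368 = 404.8
vol_mL = 404.8 / 1000 = 0.4048 mL

0.4048


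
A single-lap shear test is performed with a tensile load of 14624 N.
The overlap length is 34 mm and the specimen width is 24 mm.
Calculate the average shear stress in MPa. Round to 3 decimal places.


Shear stress = F / (overlap * width)
= 14624 / (34 * 24)
= 14624 / 816
= 17.922 MPa

17.922


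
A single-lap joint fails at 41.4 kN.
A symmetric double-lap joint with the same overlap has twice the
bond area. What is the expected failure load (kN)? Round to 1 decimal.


Double-lap load = 2 * 41.4 = 82.8 kN

82.8


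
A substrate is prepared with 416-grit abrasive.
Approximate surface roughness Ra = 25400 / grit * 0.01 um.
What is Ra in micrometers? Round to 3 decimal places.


Ra = 25400 / 416 * 0.01 = 0.611 um

0.611


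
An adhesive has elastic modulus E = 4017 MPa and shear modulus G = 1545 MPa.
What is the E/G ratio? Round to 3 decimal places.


E/G = 4017 / 1545 = 2.600

2.600


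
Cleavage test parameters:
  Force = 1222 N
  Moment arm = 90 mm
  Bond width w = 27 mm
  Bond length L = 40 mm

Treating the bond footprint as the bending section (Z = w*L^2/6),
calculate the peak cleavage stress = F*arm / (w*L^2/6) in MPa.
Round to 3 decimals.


M = 1222 * 90 = 109980 N*mm
Z = 27 * 40^2 / 6 = 43200 / 6 mm^3
sigma = M / Z = 6 * 109980 / 43200 = 659880 / 43200
= 15.275 MPa

15.275
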